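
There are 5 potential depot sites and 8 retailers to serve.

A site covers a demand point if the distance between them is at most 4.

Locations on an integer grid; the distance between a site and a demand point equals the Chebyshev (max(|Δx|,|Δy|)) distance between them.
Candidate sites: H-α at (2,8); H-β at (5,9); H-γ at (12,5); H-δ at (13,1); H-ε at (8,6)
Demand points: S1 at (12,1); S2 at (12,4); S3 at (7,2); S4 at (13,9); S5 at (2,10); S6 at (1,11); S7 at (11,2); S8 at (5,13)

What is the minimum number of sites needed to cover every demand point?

Coverage sets (demand points within 4 of each site):
  H-α: {S5, S6}
  H-β: {S5, S6, S8}
  H-γ: {S1, S2, S4, S7}
  H-δ: {S1, S2, S7}
  H-ε: {S2, S3, S7}
No 2 sites suffice: every size-2 union leaves at least one demand point uncovered.
But {H-β, H-γ, H-ε} covers everything, so the minimum is 3.

3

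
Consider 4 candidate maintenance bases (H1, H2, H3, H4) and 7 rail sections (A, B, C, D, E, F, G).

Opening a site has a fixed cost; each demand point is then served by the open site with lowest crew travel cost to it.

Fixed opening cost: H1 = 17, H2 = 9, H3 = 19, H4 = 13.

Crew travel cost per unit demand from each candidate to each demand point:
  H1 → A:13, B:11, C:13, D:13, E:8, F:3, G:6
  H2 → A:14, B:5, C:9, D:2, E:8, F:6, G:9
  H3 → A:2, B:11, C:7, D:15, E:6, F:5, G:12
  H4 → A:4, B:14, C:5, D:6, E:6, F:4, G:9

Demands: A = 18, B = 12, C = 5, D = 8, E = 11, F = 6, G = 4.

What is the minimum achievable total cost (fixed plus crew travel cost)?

Open {H1, H2, H3}: assign each demand point to its cheapest open site.
  A→H3 18×2=36, B→H2 12×5=60, C→H3 5×7=35, D→H2 8×2=16, E→H3 11×6=66, F→H1 6×3=18, G→H1 4×6=24
  crew travel cost 255, fixed 45 → total 300.
Compare {H1, H2, H3, H4}: crew travel cost 245 + fixed 58 = 303.
Compare {H2, H3, H4}: crew travel cost 263 + fixed 41 = 304.
Compare {H2, H3}: crew travel cost 279 + fixed 28 = 307.
All other subsets cost ≥ 303. Minimum total cost: 300.

300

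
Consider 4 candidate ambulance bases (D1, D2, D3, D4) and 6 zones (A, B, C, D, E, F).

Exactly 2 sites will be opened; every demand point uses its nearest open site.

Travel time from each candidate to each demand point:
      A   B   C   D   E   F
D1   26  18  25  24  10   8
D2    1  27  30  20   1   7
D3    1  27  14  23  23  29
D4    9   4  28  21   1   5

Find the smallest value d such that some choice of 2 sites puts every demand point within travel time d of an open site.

21

Open {D3, D4}.
  Farthest demand point is D at travel time 21 (to D4); all others are ≤ 21.
With {D1, D3} the worst case is 23.
With {D1, D2} the worst case is 25.
No size-2 selection achieves below 21.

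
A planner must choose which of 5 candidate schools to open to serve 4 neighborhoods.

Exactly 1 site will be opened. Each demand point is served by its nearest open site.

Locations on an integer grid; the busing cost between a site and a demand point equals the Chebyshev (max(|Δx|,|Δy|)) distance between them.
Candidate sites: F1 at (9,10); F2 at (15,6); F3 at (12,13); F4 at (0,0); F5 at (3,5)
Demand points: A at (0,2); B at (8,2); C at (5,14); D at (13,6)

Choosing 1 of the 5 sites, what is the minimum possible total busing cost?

Open {F1}.
  A→F1 9, B→F1 8, C→F1 4, D→F1 4  ⇒ total 25.
Compare {F5}: total 27.
Compare {F2}: total 34.
No size-1 selection does better; minimum is 25.

25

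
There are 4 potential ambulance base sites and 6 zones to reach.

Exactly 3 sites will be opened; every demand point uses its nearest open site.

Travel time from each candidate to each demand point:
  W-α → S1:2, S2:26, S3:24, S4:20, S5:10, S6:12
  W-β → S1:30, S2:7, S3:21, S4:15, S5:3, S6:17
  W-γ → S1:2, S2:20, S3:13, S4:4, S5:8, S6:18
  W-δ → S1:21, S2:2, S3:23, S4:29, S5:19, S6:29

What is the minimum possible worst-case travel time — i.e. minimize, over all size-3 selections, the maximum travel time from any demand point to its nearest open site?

13

Open {W-α, W-β, W-γ}.
  Farthest demand point is S3 at travel time 13 (to W-γ); all others are ≤ 13.
With {W-α, W-γ, W-δ} the worst case is 13.
With {W-β, W-γ, W-δ} the worst case is 17.
No size-3 selection achieves below 13.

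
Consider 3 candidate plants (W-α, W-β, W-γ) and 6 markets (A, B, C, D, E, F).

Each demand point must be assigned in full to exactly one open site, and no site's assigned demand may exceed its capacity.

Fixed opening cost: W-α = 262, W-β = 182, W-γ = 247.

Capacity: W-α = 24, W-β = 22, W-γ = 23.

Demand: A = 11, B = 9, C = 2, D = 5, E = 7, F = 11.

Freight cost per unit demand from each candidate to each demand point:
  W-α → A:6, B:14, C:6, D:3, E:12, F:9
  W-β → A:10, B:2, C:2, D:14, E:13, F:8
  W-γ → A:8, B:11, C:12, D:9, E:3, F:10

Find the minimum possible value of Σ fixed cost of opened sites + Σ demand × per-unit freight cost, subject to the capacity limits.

693

Open {W-β, W-γ}; cheapest assignment that respects the capacities:
  W-β (cap 22, load 22): B, C, F — cost 9×2 + 2×2 + 11×8 = 110
  W-γ (cap 23, load 23): A, D, E — cost 11×8 + 5×9 + 7×3 = 154
  Shipping 264, fixed 429 → total 693.
  Any other capacity-feasible assignment to {W-β, W-γ} ships for at least 264.
Compare {W-α, W-β}: its best feasible assignment gives total 719.
Compare {W-α, W-γ}: its best feasible assignment gives total 851.
Every other set of open sites that can feasibly serve all demand totals ≥ 719 even under its best assignment. Minimum: 693.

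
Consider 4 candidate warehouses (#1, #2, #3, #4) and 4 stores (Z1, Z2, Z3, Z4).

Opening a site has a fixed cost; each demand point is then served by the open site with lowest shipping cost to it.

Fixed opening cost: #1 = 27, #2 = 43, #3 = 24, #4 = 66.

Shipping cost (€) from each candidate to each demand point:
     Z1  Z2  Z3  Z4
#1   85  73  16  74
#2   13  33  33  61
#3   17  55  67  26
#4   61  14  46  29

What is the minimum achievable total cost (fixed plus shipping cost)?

Open {#1, #3}: assign each demand point to its cheapest open site.
  Z1→#3 17, Z2→#3 55, Z3→#1 16, Z4→#3 26
  shipping cost 114, fixed 51 → total 165.
Compare {#2, #3}: shipping cost 105 + fixed 67 = 172.
Compare {#1, #2, #3}: shipping cost 88 + fixed 94 = 182.
Compare {#2}: shipping cost 140 + fixed 43 = 183.
All other subsets cost ≥ 172. Minimum total cost: 165.

165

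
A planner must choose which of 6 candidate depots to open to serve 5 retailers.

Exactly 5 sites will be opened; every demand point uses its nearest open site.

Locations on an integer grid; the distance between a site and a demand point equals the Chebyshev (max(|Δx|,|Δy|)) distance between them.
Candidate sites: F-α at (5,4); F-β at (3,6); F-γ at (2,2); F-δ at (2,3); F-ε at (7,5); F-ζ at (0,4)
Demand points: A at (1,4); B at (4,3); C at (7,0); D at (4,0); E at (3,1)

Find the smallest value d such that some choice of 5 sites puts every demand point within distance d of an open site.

Open {F-α, F-β, F-γ, F-δ, F-ε}.
  Farthest demand point is C at distance 4 (to F-α); all others are ≤ 4.
With {F-α, F-β, F-γ, F-δ, F-ζ} the worst case is 4.
With {F-α, F-β, F-γ, F-ε, F-ζ} the worst case is 4.
No size-5 selection achieves below 4.

4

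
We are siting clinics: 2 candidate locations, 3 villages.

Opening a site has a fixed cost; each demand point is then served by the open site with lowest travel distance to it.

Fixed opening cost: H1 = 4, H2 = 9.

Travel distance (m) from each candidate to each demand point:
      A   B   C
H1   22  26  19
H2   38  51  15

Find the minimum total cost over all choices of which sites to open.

Open {H1}: assign each demand point to its cheapest open site.
  A→H1 22, B→H1 26, C→H1 19
  travel distance 67, fixed 4 → total 71.
Compare {H1, H2}: travel distance 63 + fixed 13 = 76.
Compare {H2}: travel distance 104 + fixed 9 = 113.

71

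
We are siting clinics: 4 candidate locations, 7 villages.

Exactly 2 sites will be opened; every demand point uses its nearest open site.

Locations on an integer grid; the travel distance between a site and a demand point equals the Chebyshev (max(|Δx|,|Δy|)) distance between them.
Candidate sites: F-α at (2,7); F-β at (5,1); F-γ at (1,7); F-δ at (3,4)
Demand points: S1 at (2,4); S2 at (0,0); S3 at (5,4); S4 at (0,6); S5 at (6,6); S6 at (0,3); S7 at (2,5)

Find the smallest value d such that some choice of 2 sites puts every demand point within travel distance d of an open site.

Open {F-α, F-δ}.
  Farthest demand point is S2 at travel distance 4 (to F-δ); all others are ≤ 4.
With {F-β, F-δ} the worst case is 4.
With {F-γ, F-δ} the worst case is 4.
No size-2 selection achieves below 4.

4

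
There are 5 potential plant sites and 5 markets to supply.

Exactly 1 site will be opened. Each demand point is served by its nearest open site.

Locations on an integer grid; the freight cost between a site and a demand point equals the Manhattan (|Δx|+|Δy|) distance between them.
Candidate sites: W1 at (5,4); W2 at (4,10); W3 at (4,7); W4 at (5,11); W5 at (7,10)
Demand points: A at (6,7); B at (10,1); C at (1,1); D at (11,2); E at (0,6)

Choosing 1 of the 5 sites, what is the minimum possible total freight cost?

Open {W1}.
  A→W1 4, B→W1 8, C→W1 7, D→W1 8, E→W1 7  ⇒ total 34.
Compare {W3}: total 40.
Compare {W5}: total 54.
No size-1 selection does better; minimum is 34.

34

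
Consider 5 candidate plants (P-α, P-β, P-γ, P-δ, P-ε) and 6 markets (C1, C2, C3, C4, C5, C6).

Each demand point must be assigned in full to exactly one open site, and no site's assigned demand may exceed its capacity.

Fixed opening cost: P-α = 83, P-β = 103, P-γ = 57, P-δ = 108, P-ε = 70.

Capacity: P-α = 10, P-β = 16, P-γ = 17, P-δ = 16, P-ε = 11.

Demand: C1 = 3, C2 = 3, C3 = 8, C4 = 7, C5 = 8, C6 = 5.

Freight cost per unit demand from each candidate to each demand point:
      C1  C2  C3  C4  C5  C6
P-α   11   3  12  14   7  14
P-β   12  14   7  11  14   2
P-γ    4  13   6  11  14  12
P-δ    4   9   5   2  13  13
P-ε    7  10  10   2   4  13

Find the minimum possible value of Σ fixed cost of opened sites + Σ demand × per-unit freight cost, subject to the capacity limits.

423

Open {P-γ, P-δ, P-ε}; cheapest assignment that respects the capacities:
  P-γ (cap 17, load 8): C1, C6 — cost 3×4 + 5×12 = 72
  P-δ (cap 16, load 15): C3, C4 — cost 8×5 + 7×2 = 54
  P-ε (cap 11, load 11): C2, C5 — cost 3×10 + 8×4 = 62
  Shipping 188, fixed 235 → total 423.
  Any other capacity-feasible assignment to {P-γ, P-δ, P-ε} ships for at least 188.
Compare {P-α, P-γ, P-ε}: its best feasible assignment gives total 430.
Compare {P-β, P-δ, P-ε}: its best feasible assignment gives total 432.
Every other set of open sites that can feasibly serve all demand totals ≥ 430 even under its best assignment. Minimum: 423.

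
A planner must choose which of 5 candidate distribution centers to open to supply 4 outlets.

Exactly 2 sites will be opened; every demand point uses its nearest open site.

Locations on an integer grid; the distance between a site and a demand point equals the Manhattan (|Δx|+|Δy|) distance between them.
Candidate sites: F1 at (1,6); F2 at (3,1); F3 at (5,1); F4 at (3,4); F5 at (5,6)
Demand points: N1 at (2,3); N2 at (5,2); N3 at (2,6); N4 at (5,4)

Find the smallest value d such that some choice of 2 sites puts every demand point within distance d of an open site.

3

Open {F2, F4}.
  Farthest demand point is N2 at distance 3 (to F2); all others are ≤ 3.
With {F2, F5} the worst case is 3.
With {F3, F4} the worst case is 3.
No size-2 selection achieves below 3.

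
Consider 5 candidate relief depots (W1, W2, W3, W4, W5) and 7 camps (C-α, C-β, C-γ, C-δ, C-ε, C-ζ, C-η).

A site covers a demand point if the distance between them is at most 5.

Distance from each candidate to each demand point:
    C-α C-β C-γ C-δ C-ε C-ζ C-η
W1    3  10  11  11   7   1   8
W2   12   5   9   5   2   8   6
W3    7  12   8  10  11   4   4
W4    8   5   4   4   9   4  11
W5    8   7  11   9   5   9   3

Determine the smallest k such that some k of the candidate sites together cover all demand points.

Coverage sets (demand points within 5 of each site):
  W1: {C-α, C-ζ}
  W2: {C-β, C-δ, C-ε}
  W3: {C-ζ, C-η}
  W4: {C-β, C-γ, C-δ, C-ζ}
  W5: {C-ε, C-η}
No 2 sites suffice: every size-2 union leaves at least one demand point uncovered.
But {W1, W4, W5} covers everything, so the minimum is 3.

3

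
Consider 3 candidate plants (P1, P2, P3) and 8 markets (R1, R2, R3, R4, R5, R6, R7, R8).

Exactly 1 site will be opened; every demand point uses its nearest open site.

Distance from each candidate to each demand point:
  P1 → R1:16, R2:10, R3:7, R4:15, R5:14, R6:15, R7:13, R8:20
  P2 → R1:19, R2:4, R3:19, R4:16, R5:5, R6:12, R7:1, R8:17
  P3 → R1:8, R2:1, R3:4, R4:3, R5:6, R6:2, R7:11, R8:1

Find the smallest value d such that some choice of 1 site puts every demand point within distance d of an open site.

Open {P3}.
  Farthest demand point is R7 at distance 11 (to P3); all others are ≤ 11.
With {P2} the worst case is 19.
With {P1} the worst case is 20.
No size-1 selection achieves below 11.

11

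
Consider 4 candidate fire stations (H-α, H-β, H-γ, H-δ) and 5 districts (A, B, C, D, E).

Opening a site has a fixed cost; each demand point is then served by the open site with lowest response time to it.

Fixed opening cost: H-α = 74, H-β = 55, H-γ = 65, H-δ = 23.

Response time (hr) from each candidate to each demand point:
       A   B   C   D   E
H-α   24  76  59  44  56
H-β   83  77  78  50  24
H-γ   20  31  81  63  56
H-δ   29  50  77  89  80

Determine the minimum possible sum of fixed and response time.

Open {H-β, H-δ}: assign each demand point to its cheapest open site.
  A→H-δ 29, B→H-δ 50, C→H-δ 77, D→H-β 50, E→H-β 24
  response time 230, fixed 78 → total 308.
Compare {H-γ}: response time 251 + fixed 65 = 316.
Compare {H-β, H-γ}: response time 203 + fixed 120 = 323.
Compare {H-α, H-δ}: response time 233 + fixed 97 = 330.
All other subsets cost ≥ 316. Minimum total cost: 308.

308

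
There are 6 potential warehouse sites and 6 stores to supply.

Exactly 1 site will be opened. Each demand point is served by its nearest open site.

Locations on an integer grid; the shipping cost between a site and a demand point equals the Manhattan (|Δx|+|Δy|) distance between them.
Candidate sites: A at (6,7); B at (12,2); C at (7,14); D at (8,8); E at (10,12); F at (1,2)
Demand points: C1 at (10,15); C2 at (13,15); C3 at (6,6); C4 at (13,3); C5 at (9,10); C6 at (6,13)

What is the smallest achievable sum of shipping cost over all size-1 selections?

39

Open {E}.
  C1→E 3, C2→E 6, C3→E 10, C4→E 12, C5→E 3, C6→E 5  ⇒ total 39.
Compare {C}: total 45.
Compare {D}: total 45.
No size-1 selection does better; minimum is 39.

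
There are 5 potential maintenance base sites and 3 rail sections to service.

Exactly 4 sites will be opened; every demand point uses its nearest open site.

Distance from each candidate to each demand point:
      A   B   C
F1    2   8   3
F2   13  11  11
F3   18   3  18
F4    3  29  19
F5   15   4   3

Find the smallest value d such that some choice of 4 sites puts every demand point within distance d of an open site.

Open {F1, F2, F3, F4}.
  Farthest demand point is B at distance 3 (to F3); all others are ≤ 3.
With {F1, F2, F3, F5} the worst case is 3.
With {F1, F3, F4, F5} the worst case is 3.
No size-4 selection achieves below 3.

3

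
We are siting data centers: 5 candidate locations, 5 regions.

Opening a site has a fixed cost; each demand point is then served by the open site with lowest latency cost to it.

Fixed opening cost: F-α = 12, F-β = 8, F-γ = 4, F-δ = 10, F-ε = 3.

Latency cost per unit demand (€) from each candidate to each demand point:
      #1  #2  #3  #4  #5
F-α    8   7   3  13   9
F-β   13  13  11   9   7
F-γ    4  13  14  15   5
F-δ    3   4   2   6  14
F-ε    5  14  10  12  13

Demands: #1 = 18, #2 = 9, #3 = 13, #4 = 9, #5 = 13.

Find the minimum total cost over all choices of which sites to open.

249

Open {F-γ, F-δ}: assign each demand point to its cheapest open site.
  #1→F-δ 18×3=54, #2→F-δ 9×4=36, #3→F-δ 13×2=26, #4→F-δ 9×6=54, #5→F-γ 13×5=65
  latency cost 235, fixed 14 → total 249.
Compare {F-γ, F-δ, F-ε}: latency cost 235 + fixed 17 = 252.
Compare {F-β, F-γ, F-δ}: latency cost 235 + fixed 22 = 257.
Compare {F-β, F-γ, F-δ, F-ε}: latency cost 235 + fixed 25 = 260.
All other subsets cost ≥ 252. Minimum total cost: 249.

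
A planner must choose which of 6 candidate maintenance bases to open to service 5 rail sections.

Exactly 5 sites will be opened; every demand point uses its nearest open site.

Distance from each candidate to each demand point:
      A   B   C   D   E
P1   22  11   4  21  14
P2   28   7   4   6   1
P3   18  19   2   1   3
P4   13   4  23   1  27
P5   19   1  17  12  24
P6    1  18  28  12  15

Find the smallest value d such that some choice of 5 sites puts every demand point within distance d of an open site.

2

Open {P1, P2, P3, P5, P6}.
  Farthest demand point is C at distance 2 (to P3); all others are ≤ 2.
With {P2, P3, P4, P5, P6} the worst case is 2.
With {P1, P3, P4, P5, P6} the worst case is 3.
No size-5 selection achieves below 2.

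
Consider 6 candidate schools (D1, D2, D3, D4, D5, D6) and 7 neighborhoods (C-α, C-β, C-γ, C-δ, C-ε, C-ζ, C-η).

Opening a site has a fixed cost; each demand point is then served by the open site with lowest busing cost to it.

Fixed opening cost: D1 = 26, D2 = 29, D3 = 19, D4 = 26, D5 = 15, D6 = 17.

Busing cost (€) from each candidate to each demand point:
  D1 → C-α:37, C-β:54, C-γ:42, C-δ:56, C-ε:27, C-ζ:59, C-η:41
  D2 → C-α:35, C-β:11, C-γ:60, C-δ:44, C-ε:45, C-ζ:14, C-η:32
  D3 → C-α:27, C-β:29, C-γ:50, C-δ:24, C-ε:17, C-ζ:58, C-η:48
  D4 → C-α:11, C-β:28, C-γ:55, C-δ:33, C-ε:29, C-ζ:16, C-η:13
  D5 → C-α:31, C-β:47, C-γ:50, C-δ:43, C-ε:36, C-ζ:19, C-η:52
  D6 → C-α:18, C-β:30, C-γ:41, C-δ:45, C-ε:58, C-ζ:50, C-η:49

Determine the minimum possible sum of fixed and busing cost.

Open {D3, D4}: assign each demand point to its cheapest open site.
  C-α→D4 11, C-β→D4 28, C-γ→D3 50, C-δ→D3 24, C-ε→D3 17, C-ζ→D4 16, C-η→D4 13
  busing cost 159, fixed 45 → total 204.
Compare {D4}: busing cost 185 + fixed 26 = 211.
Compare {D3, D4, D6}: busing cost 150 + fixed 62 = 212.
Compare {D4, D6}: busing cost 171 + fixed 43 = 214.
All other subsets cost ≥ 211. Minimum total cost: 204.

204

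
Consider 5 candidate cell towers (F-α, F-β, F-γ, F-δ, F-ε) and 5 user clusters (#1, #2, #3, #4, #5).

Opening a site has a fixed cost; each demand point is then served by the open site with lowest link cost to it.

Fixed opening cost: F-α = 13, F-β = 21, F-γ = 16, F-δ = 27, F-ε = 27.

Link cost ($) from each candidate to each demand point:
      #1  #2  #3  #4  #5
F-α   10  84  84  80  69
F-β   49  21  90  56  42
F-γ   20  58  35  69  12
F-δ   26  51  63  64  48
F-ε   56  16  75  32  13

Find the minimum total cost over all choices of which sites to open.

Open {F-γ, F-ε}: assign each demand point to its cheapest open site.
  #1→F-γ 20, #2→F-ε 16, #3→F-γ 35, #4→F-ε 32, #5→F-γ 12
  link cost 115, fixed 43 → total 158.
Compare {F-α, F-γ, F-ε}: link cost 105 + fixed 56 = 161.
Compare {F-β, F-γ, F-ε}: link cost 115 + fixed 64 = 179.
Compare {F-β, F-γ}: link cost 144 + fixed 37 = 181.
All other subsets cost ≥ 161. Minimum total cost: 158.

158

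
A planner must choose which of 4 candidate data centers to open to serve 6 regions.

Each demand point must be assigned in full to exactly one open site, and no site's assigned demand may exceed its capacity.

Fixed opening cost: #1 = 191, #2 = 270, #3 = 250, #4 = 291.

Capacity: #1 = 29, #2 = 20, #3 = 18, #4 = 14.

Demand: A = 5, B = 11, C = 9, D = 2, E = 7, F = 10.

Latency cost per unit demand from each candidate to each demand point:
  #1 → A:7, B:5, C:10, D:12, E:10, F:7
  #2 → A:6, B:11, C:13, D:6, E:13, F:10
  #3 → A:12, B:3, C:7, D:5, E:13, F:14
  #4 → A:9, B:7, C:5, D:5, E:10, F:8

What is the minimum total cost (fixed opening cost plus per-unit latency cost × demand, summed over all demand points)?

Open {#1, #3}; cheapest assignment that respects the capacities:
  #1 (cap 29, load 26): A, B, F — cost 5×7 + 11×5 + 10×7 = 160
  #3 (cap 18, load 18): C, D, E — cost 9×7 + 2×5 + 7×13 = 164
  Shipping 324, fixed 441 → total 765.
  Any other capacity-feasible assignment to {#1, #3} ships for at least 324.
Compare {#1, #2}: its best feasible assignment gives total 815.
Compare {#1, #3, #4}: its best feasible assignment gives total 995.
Every other set of open sites that can feasibly serve all demand totals ≥ 815 even under its best assignment. Minimum: 765.

765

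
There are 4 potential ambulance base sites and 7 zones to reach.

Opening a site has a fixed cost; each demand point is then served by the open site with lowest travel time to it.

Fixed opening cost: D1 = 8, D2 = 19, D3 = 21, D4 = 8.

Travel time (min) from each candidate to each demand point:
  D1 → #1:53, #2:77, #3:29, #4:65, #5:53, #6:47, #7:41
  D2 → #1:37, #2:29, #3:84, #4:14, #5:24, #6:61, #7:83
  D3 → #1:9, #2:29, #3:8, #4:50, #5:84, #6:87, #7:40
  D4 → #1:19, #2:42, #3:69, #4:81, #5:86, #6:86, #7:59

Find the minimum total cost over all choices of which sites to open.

219

Open {D1, D2, D3}: assign each demand point to its cheapest open site.
  #1→D3 9, #2→D2 29, #3→D3 8, #4→D2 14, #5→D2 24, #6→D1 47, #7→D3 40
  travel time 171, fixed 48 → total 219.
Compare {D2, D3}: travel time 185 + fixed 40 = 225.
Compare {D1, D2, D3, D4}: travel time 171 + fixed 56 = 227.
Compare {D2, D3, D4}: travel time 185 + fixed 48 = 233.
All other subsets cost ≥ 225. Minimum total cost: 219.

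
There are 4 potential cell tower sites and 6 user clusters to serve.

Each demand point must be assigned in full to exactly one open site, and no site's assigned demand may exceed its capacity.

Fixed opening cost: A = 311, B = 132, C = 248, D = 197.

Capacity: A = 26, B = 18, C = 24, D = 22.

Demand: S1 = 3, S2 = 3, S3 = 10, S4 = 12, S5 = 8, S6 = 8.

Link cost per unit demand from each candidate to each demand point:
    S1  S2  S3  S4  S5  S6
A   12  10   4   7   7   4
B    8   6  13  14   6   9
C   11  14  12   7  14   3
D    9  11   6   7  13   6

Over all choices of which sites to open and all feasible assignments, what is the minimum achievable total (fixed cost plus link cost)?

780

Open {A, D}; cheapest assignment that respects the capacities:
  A (cap 26, load 26): S3, S5, S6 — cost 10×4 + 8×7 + 8×4 = 128
  D (cap 22, load 18): S1, S2, S4 — cost 3×9 + 3×11 + 12×7 = 144
  Shipping 272, fixed 508 → total 780.
  Any other capacity-feasible assignment to {A, D} ships for at least 272.
Compare {A, B}: its best feasible assignment gives total 781.
Compare {C, D}: its best feasible assignment gives total 783.
Every other set of open sites that can feasibly serve all demand totals ≥ 781 even under its best assignment. Minimum: 780.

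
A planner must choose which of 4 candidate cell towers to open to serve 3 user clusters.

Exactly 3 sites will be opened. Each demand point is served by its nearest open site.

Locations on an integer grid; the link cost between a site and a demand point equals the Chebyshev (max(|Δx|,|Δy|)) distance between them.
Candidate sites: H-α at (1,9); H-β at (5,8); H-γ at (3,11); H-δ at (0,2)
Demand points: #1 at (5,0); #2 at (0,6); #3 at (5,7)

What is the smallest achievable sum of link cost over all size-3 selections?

Open {H-α, H-β, H-δ}.
  #1→H-δ 5, #2→H-α 3, #3→H-β 1  ⇒ total 9.
Compare {H-β, H-γ, H-δ}: total 10.
Compare {H-α, H-β, H-γ}: total 12.
No size-3 selection does better; minimum is 9.

9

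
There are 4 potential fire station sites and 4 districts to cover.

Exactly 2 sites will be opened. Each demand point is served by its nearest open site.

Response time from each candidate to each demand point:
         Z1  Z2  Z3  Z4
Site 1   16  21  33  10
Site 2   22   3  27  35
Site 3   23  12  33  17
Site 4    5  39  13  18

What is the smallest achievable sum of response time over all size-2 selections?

39

Open {Site 2, Site 4}.
  Z1→Site 4 5, Z2→Site 2 3, Z3→Site 4 13, Z4→Site 4 18  ⇒ total 39.
Compare {Site 3, Site 4}: total 47.
Compare {Site 1, Site 4}: total 49.
No size-2 selection does better; minimum is 39.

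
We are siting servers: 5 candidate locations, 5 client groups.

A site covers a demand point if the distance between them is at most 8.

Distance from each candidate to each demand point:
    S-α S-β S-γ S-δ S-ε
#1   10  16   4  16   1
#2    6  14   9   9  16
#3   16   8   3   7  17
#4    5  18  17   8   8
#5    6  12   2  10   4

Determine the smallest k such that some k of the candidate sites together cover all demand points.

Coverage sets (demand points within 8 of each site):
  #1: {S-γ, S-ε}
  #2: {S-α}
  #3: {S-β, S-γ, S-δ}
  #4: {S-α, S-δ, S-ε}
  #5: {S-α, S-γ, S-ε}
No single site covers all 5 demand points.
But {#3, #4} covers everything, so the minimum is 2.

2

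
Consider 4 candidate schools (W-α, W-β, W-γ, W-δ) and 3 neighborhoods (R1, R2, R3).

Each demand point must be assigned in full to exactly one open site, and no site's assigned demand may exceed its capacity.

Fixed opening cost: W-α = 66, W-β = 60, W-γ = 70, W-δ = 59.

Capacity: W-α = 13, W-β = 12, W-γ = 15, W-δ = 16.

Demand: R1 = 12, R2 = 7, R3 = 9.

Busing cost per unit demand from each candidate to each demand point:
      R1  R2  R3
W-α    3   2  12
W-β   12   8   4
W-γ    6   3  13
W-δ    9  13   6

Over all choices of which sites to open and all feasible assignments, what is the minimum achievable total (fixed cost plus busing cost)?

289

Open {W-α, W-β, W-γ}; cheapest assignment that respects the capacities:
  W-α (cap 13, load 12): R1 — cost 12×3 = 36
  W-β (cap 12, load 9): R3 — cost 9×4 = 36
  W-γ (cap 15, load 7): R2 — cost 7×3 = 21
  Shipping 93, fixed 196 → total 289.
  Any other capacity-feasible assignment to {W-α, W-β, W-γ} ships for at least 93.
Compare {W-α, W-δ}: its best feasible assignment gives total 306.
Compare {W-α, W-γ, W-δ}: its best feasible assignment gives total 306.
Every other set of open sites that can feasibly serve all demand totals ≥ 306 even under its best assignment. Minimum: 289.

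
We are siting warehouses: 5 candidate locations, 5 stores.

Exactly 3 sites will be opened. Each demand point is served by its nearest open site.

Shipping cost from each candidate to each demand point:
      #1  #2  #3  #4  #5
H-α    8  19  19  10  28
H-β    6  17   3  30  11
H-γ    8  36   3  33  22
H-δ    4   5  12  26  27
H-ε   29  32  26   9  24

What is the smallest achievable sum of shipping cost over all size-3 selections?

Open {H-β, H-δ, H-ε}.
  #1→H-δ 4, #2→H-δ 5, #3→H-β 3, #4→H-ε 9, #5→H-β 11  ⇒ total 32.
Compare {H-α, H-β, H-δ}: total 33.
Compare {H-γ, H-δ, H-ε}: total 43.
No size-3 selection does better; minimum is 32.

32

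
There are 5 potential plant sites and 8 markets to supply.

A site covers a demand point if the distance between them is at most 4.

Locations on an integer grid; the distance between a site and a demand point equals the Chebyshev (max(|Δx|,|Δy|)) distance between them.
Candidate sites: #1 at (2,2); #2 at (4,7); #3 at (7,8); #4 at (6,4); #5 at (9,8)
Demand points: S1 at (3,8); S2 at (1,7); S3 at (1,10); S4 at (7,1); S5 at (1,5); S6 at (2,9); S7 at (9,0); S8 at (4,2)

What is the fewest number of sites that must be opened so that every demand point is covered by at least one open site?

2

Coverage sets (demand points within 4 of each site):
  #1: {S5, S8}
  #2: {S1, S2, S3, S5, S6}
  #3: {S1}
  #4: {S1, S4, S7, S8}
  #5: {}
No single site covers all 8 demand points.
But {#2, #4} covers everything, so the minimum is 2.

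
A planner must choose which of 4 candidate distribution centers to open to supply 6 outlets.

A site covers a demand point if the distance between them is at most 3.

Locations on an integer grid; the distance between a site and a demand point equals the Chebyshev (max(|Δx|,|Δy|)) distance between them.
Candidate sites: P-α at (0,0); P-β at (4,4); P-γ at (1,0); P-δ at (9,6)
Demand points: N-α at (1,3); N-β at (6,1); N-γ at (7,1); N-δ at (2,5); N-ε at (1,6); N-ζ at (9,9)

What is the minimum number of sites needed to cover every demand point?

2

Coverage sets (demand points within 3 of each site):
  P-α: {N-α}
  P-β: {N-α, N-β, N-γ, N-δ, N-ε}
  P-γ: {N-α}
  P-δ: {N-ζ}
No single site covers all 6 demand points.
But {P-β, P-δ} covers everything, so the minimum is 2.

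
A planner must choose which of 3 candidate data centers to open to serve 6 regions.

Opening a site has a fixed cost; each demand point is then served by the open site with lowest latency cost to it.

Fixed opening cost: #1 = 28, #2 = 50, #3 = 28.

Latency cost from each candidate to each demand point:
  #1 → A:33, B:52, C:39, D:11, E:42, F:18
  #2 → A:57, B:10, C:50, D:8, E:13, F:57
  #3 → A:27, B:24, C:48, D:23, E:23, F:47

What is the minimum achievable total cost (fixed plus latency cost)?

Open {#1, #3}: assign each demand point to its cheapest open site.
  A→#3 27, B→#3 24, C→#1 39, D→#1 11, E→#3 23, F→#1 18
  latency cost 142, fixed 56 → total 198.
Compare {#1, #2}: latency cost 121 + fixed 78 = 199.
Compare {#3}: latency cost 192 + fixed 28 = 220.
Compare {#1, #2, #3}: latency cost 115 + fixed 106 = 221.
All other subsets cost ≥ 199. Minimum total cost: 198.

198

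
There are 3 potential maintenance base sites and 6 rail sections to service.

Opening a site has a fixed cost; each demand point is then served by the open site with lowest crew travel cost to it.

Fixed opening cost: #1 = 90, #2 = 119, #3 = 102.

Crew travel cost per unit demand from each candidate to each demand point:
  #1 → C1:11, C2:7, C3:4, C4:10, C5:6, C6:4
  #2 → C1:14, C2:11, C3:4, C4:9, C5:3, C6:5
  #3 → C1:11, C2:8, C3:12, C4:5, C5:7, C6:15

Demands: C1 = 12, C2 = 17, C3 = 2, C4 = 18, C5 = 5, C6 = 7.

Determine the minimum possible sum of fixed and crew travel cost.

Open {#1}: assign each demand point to its cheapest open site.
  C1→#1 12×11=132, C2→#1 17×7=119, C3→#1 2×4=8, C4→#1 18×10=180, C5→#1 5×6=30, C6→#1 7×4=28
  crew travel cost 497, fixed 90 → total 587.
Compare {#1, #3}: crew travel cost 407 + fixed 192 = 599.
Compare {#3}: crew travel cost 522 + fixed 102 = 624.
Compare {#2, #3}: crew travel cost 416 + fixed 221 = 637.
All other subsets cost ≥ 599. Minimum total cost: 587.

587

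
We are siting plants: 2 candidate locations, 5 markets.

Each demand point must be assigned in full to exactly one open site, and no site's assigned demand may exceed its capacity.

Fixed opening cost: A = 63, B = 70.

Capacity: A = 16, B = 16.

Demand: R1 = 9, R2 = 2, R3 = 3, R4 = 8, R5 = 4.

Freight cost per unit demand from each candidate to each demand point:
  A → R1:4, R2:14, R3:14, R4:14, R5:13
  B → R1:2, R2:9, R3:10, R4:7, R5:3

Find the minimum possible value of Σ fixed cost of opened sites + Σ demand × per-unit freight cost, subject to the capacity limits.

Open {A, B}; cheapest assignment that respects the capacities:
  A (cap 16, load 11): R1, R2 — cost 9×4 + 2×14 = 64
  B (cap 16, load 15): R3, R4, R5 — cost 3×10 + 8×7 + 4×3 = 98
  Shipping 162, fixed 133 → total 295.
  Any other capacity-feasible assignment to {A, B} ships for at least 162.
Total demand is 26 and no other set of sites has combined capacity ≥ 26, so {A, B} is the only feasible choice of open sites. Minimum: 295.

295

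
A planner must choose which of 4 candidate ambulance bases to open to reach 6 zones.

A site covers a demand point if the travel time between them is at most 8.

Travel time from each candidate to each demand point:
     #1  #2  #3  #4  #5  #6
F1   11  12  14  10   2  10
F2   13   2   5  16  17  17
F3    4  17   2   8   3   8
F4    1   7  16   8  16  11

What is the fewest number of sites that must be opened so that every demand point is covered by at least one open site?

Coverage sets (demand points within 8 of each site):
  F1: {#5}
  F2: {#2, #3}
  F3: {#1, #3, #4, #5, #6}
  F4: {#1, #2, #4}
No single site covers all 6 demand points.
But {F2, F3} covers everything, so the minimum is 2.

2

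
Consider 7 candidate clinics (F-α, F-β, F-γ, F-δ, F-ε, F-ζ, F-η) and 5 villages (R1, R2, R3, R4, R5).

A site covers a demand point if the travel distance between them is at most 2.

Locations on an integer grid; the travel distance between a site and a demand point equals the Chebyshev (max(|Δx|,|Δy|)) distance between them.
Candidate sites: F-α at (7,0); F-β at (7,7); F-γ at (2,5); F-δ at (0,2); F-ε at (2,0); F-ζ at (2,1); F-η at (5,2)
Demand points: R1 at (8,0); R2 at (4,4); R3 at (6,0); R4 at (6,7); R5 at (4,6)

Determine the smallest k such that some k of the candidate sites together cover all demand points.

3

Coverage sets (demand points within 2 of each site):
  F-α: {R1, R3}
  F-β: {R4}
  F-γ: {R2, R5}
  F-δ: {}
  F-ε: {}
  F-ζ: {}
  F-η: {R2, R3}
No 2 sites suffice: every size-2 union leaves at least one demand point uncovered.
But {F-α, F-β, F-γ} covers everything, so the minimum is 3.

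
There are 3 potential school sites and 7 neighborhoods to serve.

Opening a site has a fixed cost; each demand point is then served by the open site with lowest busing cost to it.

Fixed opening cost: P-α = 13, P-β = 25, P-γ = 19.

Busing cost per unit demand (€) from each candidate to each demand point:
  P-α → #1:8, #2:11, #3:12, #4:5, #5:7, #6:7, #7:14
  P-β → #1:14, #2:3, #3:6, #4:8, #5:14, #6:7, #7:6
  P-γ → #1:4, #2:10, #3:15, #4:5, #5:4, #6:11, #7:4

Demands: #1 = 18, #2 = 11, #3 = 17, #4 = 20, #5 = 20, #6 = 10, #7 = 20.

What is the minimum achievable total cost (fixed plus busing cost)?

Open {P-β, P-γ}: assign each demand point to its cheapest open site.
  #1→P-γ 18×4=72, #2→P-β 11×3=33, #3→P-β 17×6=102, #4→P-γ 20×5=100, #5→P-γ 20×4=80, #6→P-β 10×7=70, #7→P-γ 20×4=80
  busing cost 537, fixed 44 → total 581.
Compare {P-α, P-β, P-γ}: busing cost 537 + fixed 57 = 594.
Compare {P-α, P-β}: busing cost 709 + fixed 38 = 747.
Compare {P-α, P-γ}: busing cost 716 + fixed 32 = 748.
All other subsets cost ≥ 594. Minimum total cost: 581.

581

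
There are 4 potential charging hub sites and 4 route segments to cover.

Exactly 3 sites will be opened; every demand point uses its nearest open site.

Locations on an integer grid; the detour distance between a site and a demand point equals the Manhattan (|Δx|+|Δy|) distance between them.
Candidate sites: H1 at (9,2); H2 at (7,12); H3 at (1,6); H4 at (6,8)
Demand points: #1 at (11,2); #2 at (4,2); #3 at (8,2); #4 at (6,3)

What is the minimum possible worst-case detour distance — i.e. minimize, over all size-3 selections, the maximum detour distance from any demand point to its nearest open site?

5

Open {H1, H2, H3}.
  Farthest demand point is #2 at detour distance 5 (to H1); all others are ≤ 5.
With {H1, H2, H4} the worst case is 5.
With {H1, H3, H4} the worst case is 5.
No size-3 selection achieves below 5.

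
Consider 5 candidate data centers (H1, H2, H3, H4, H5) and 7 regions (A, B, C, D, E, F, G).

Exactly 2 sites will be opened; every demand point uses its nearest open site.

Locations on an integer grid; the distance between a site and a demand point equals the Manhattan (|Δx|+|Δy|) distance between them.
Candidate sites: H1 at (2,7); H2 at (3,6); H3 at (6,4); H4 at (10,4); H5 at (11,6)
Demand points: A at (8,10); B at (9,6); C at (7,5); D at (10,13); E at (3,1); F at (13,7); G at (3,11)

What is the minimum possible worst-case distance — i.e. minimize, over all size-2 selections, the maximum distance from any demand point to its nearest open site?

Open {H1, H5}.
  Farthest demand point is D at distance 8 (to H5); all others are ≤ 8.
With {H2, H5} the worst case is 8.
With {H1, H4} the worst case is 9.
No size-2 selection achieves below 8.

8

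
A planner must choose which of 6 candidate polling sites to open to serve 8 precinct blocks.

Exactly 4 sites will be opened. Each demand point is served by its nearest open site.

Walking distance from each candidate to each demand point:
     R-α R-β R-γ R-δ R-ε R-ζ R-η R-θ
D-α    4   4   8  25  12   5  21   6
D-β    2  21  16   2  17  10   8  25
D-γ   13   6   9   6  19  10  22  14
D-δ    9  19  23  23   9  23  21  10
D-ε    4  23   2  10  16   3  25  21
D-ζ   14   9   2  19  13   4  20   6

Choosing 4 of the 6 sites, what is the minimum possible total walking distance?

Open {D-α, D-β, D-δ, D-ε}.
  R-α→D-β 2, R-β→D-α 4, R-γ→D-ε 2, R-δ→D-β 2, R-ε→D-δ 9, R-ζ→D-ε 3, R-η→D-β 8, R-θ→D-α 6  ⇒ total 36.
Compare {D-α, D-β, D-δ, D-ζ}: total 37.
Compare {D-α, D-β, D-γ, D-ε}: total 39.
No size-4 selection does better; minimum is 36.

36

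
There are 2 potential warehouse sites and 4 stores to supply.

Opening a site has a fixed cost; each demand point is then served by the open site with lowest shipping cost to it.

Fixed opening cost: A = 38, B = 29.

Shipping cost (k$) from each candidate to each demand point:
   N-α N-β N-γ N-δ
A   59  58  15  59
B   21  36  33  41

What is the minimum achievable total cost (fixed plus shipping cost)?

Open {B}: assign each demand point to its cheapest open site.
  N-α→B 21, N-β→B 36, N-γ→B 33, N-δ→B 41
  shipping cost 131, fixed 29 → total 160.
Compare {A, B}: shipping cost 113 + fixed 67 = 180.
Compare {A}: shipping cost 191 + fixed 38 = 229.

160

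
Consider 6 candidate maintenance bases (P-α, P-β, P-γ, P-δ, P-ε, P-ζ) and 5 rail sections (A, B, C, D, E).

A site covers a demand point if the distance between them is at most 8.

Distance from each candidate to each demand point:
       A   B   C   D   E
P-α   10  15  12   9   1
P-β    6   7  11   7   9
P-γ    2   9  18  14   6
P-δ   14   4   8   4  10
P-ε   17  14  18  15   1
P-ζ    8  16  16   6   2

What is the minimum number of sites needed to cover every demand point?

2

Coverage sets (demand points within 8 of each site):
  P-α: {E}
  P-β: {A, B, D}
  P-γ: {A, E}
  P-δ: {B, C, D}
  P-ε: {E}
  P-ζ: {A, D, E}
No single site covers all 5 demand points.
But {P-γ, P-δ} covers everything, so the minimum is 2.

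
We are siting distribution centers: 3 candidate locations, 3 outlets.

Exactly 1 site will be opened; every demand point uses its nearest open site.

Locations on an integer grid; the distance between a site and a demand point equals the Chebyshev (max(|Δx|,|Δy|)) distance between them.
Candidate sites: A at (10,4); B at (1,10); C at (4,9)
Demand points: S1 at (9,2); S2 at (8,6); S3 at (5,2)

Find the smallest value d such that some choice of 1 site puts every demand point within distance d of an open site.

Open {A}.
  Farthest demand point is S3 at distance 5 (to A); all others are ≤ 5.
With {C} the worst case is 7.
With {B} the worst case is 8.
No size-1 selection achieves below 5.

5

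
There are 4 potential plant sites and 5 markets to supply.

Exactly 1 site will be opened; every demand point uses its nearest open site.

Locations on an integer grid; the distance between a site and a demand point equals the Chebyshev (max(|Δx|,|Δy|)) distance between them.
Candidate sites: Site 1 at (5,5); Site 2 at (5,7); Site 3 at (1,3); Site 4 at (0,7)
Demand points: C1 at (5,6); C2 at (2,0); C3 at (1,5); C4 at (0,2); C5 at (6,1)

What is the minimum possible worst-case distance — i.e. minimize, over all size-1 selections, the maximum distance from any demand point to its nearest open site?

Open {Site 1}.
  Farthest demand point is C2 at distance 5 (to Site 1); all others are ≤ 5.
With {Site 3} the worst case is 5.
With {Site 2} the worst case is 7.
No size-1 selection achieves below 5.

5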